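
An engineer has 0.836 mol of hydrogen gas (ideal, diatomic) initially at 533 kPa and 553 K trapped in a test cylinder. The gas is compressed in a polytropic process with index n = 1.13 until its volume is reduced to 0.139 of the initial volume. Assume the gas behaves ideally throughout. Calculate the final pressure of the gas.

4960 kPa

V₁ = nRT₁/P₁ = 0.836×8.314×553/533 = 7.21 L.
Polytropic n=1.13: T₂ = T₁(V₁/V₂)^(n−1) = 553×(7.19)^0.13 = 715 K; P₂ = P₁(V₁/V₂)^n = 4960 kPa.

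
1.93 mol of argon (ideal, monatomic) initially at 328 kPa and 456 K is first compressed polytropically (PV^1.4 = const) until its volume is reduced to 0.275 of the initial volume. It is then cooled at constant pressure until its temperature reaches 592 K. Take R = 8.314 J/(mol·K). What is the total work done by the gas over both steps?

-15100 J

V₁ = nRT₁/P₁ = 1.93×8.314×456/328 = 22.3 L.
Step 1 — Polytropic n=1.4: T₂ = T₁(V₁/V₂)^(n−1) = 456×(3.64)^0.40 = 764 K; P₂ = P₁(V₁/V₂)^n = 2000 kPa.
W = (P₁V₁−P₂V₂)/(n−1) = (328×22.3−2000×6.13)/0.40 = -12400 J.
ΔU = nCvΔT = 1.93×12.5×(764−456) = 7420 J.
Q = ΔU + W = -4950 J.
State after step 1: P = 2000 kPa, V = 6.13 L, T = 764 K.
Step 2 — Isobaric: P stays 2000 kPa; V/T = const ⇒ T₂ = 592 K, V₂ = 4.75 L.
W = PΔV = 2000×(4.75−6.13) kPa·L = -2760 J.
ΔU = nCvΔT = 1.93×12.5×(592−764) = -4150 J.
Q = ΔU + W = nCpΔT = -6910 J.
Net over both steps: W = -15100 J, Q = -11900 J, ΔU = 3270 J.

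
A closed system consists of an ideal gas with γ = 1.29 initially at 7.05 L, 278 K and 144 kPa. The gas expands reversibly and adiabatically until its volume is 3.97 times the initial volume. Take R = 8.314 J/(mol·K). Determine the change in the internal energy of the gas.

n = P₁V₁/(RT₁) = 144×7.05/(8.314×278) = 0.439 mol.
Adiabatic: TV^(γ−1) = const ⇒ T₂ = 278×(0.252)^0.290 = 186 K; PV^γ = const ⇒ P₂ = 24.3 kPa.
For an ideal gas ΔU = nCvΔT with Cv = R/(γ−1) = 28.7 J/(mol·K).
ΔU = 0.439×28.7×(186−278) = -1150 J.

-1150 J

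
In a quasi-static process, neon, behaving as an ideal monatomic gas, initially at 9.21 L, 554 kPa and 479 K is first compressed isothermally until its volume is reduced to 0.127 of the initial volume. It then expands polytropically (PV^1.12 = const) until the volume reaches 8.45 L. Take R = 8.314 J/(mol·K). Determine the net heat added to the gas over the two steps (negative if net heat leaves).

n = P₁V₁/(RT₁) = 554×9.21/(8.314×479) = 1.28 mol.
Step 1 — Isothermal: T stays 479 K; PV = const ⇒ V₂ = 1.17 L, P₂ = 4360 kPa.
ΔU = 0 (ideal gas, T constant).
W = nRT ln(V₂/V₁) = 1.28×8.314×479×ln(0.127) = -10500 J.
Q = ΔU + W = -10500 J.
State after step 1: P = 4360 kPa, V = 1.17 L, T = 479 K.
Step 2 — Polytropic n=1.12: T₂ = T₁(V₁/V₂)^(n−1) = 479×(0.138)^0.12 = 378 K; P₂ = P₁(V₁/V₂)^n = 476 kPa.
W = (P₁V₁−P₂V₂)/(n−1) = (4360×1.17−476×8.45)/0.12 = 8980 J.
ΔU = nCvΔT = 1.28×12.5×(378−479) = -1620 J.
Q = ΔU + W = 7370 J.
Net over both steps: W = -1550 J, Q = -3160 J, ΔU = -1620 J.

-3160 J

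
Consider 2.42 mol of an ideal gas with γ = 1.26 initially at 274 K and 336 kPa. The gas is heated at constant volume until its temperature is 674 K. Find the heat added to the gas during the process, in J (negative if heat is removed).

V₁ = nRT₁/P₁ = 2.42×8.314×274/336 = 16.4 L.
Isochoric: V stays 16.4 L; P/T = const ⇒ T₂ = 674 K, P₂ = 827 kPa.
W = 0 (no volume change).
ΔU = nCvΔT = 2.42×32.0×(674−274) = 31000 J.
Q = ΔU = 31000 J.

31000 J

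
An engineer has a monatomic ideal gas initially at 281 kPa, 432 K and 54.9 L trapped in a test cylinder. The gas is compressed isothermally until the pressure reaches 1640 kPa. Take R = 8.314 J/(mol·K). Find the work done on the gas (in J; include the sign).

27200 J

n = P₁V₁/(RT₁) = 281×54.9/(8.314×432) = 4.30 mol.
Isothermal: T stays 432 K; PV = const ⇒ V₂ = 9.41 L, P₂ = 1640 kPa.
W = nRT ln(V₂/V₁) = 4.30×8.314×432×ln(0.171) = -27200 J.
Work done on the gas = −W_by = 27200 J.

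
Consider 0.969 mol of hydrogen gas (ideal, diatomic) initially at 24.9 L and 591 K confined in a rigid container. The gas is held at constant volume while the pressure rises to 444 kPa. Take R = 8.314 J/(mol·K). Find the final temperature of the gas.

1370 K

P₁ = nRT₁/V₁ = 0.969×8.314×591/24.9 = 191 kPa.
Isochoric: V stays 24.9 L; P/T = const ⇒ T₂ = 1370 K, P₂ = 444 kPa.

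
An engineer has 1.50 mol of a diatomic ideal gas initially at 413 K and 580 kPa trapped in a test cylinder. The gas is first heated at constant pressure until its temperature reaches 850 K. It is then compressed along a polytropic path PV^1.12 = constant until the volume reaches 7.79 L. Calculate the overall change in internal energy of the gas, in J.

16500 J

V₁ = nRT₁/P₁ = 1.50×8.314×413/580 = 8.88 L.
Step 1 — Isobaric: P stays 580 kPa; V/T = const ⇒ T₂ = 850 K, V₂ = 18.3 L.
W = PΔV = 580×(18.3−8.88) kPa·L = 5450 J.
ΔU = nCvΔT = 1.50×20.8×(850−413) = 13600 J.
Q = ΔU + W = nCpΔT = 19100 J.
State after step 1: P = 580 kPa, V = 18.3 L, T = 850 K.
Step 2 — Polytropic n=1.12: T₂ = T₁(V₁/V₂)^(n−1) = 850×(2.35)^0.12 = 942 K; P₂ = P₁(V₁/V₂)^n = 1510 kPa.
W = (P₁V₁−P₂V₂)/(n−1) = (580×18.3−1510×7.79)/0.12 = -9520 J.
ΔU = nCvΔT = 1.50×20.8×(942−850) = 2860 J.
Q = ΔU + W = -6660 J.
Net over both steps: W = -4070 J, Q = 12400 J, ΔU = 16500 J.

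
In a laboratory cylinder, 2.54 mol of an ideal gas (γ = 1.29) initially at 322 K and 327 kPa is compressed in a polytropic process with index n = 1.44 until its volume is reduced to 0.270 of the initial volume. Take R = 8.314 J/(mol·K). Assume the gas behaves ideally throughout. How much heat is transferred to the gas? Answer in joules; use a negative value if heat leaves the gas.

6230 J

V₁ = nRT₁/P₁ = 2.54×8.314×322/327 = 20.8 L.
Polytropic n=1.44: T₂ = T₁(V₁/V₂)^(n−1) = 322×(3.70)^0.44 = 573 K; P₂ = P₁(V₁/V₂)^n = 2150 kPa.
W = (P₁V₁−P₂V₂)/(n−1) = (327×20.8−2150×5.61)/0.44 = -12000 J.
ΔU = nCvΔT = 2.54×28.7×(573−322) = 18300 J.
Q = ΔU + W = 6230 J.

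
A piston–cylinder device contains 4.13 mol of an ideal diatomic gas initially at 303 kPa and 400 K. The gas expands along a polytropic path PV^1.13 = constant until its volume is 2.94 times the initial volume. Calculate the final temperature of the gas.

348 K

V₁ = nRT₁/P₁ = 4.13×8.314×400/303 = 45.3 L.
Polytropic n=1.13: T₂ = T₁(V₁/V₂)^(n−1) = 400×(0.340)^0.13 = 348 K; P₂ = P₁(V₁/V₂)^n = 89.6 kPa.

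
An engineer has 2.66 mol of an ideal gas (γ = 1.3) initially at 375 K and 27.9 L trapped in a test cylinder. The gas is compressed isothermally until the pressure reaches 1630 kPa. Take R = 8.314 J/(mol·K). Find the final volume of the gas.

5.09 L

P₁ = nRT₁/V₁ = 2.66×8.314×375/27.9 = 297 kPa.
Isothermal: T stays 375 K; PV = const ⇒ V₂ = 5.09 L, P₂ = 1630 kPa.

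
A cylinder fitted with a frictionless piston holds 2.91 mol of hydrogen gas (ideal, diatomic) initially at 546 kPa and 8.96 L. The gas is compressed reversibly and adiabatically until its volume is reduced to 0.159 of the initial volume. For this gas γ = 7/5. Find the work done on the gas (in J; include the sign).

T₁ = P₁V₁/(nR) = 546×8.96/(2.91×8.314) = 202 K.
Adiabatic: TV^(γ−1) = const ⇒ T₂ = 202×(6.29)^0.400 = 422 K; PV^γ = const ⇒ P₂ = 7170 kPa.
ΔU = nCvΔT = 2.91×20.8×(422−202) = 13300 J.
Q = 0 for an adiabatic process, so W = −ΔU = -13300 J.
Work done on the gas = −W_by = 13300 J.

13300 J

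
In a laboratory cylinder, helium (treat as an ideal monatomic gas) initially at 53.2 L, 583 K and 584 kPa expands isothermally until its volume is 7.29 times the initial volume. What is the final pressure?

Isothermal: T stays 583 K; PV = const ⇒ V₂ = 388 L, P₂ = 80.1 kPa.

80.1 kPa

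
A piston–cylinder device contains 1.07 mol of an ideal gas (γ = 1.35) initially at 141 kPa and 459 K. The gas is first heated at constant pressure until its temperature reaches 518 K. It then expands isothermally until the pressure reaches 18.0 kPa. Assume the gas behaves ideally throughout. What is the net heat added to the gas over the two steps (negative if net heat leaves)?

V₁ = nRT₁/P₁ = 1.07×8.314×459/141 = 29.0 L.
Step 1 — Isobaric: P stays 141 kPa; V/T = const ⇒ T₂ = 518 K, V₂ = 32.7 L.
W = PΔV = 141×(32.7−29.0) kPa·L = 525 J.
ΔU = nCvΔT = 1.07×23.8×(518−459) = 1500 J.
Q = ΔU + W = nCpΔT = 2020 J.
State after step 1: P = 141 kPa, V = 32.7 L, T = 518 K.
Step 2 — Isothermal: T stays 518 K; PV = const ⇒ V₂ = 256 L, P₂ = 18.0 kPa.
ΔU = 0 (ideal gas, T constant).
W = nRT ln(V₂/V₁) = 1.07×8.314×518×ln(7.83) = 9490 J.
Q = ΔU + W = 9490 J.
Net over both steps: W = 10000 J, Q = 11500 J, ΔU = 1500 J.

11500 J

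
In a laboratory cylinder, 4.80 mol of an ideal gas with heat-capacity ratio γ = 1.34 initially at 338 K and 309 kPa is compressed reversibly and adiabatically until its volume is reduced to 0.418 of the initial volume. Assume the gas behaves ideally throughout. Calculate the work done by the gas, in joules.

V₁ = nRT₁/P₁ = 4.80×8.314×338/309 = 43.7 L.
Adiabatic: TV^(γ−1) = const ⇒ T₂ = 338×(2.39)^0.340 = 455 K; PV^γ = const ⇒ P₂ = 994 kPa.
ΔU = nCvΔT = 4.80×24.5×(455−338) = 13700 J.
Q = 0 for an adiabatic process, so W = −ΔU = -13700 J.

-13700 J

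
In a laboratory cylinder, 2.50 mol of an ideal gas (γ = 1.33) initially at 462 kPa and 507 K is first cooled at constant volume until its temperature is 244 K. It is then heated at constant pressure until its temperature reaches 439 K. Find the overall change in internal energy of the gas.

-4280 J

V₁ = nRT₁/P₁ = 2.50×8.314×507/462 = 22.8 L.
Step 1 — Isochoric: V stays 22.8 L; P/T = const ⇒ T₂ = 244 K, P₂ = 222 kPa.
W = 0 (no volume change).
ΔU = nCvΔT = 2.50×25.2×(244−507) = -16600 J.
Q = ΔU = -16600 J.
State after step 1: P = 222 kPa, V = 22.8 L, T = 244 K.
Step 2 — Isobaric: P stays 222 kPa; V/T = const ⇒ T₂ = 439 K, V₂ = 41.0 L.
W = PΔV = 222×(41.0−22.8) kPa·L = 4050 J.
ΔU = nCvΔT = 2.50×25.2×(439−244) = 12300 J.
Q = ΔU + W = nCpΔT = 16300 J.
Net over both steps: W = 4050 J, Q = -230 J, ΔU = -4280 J.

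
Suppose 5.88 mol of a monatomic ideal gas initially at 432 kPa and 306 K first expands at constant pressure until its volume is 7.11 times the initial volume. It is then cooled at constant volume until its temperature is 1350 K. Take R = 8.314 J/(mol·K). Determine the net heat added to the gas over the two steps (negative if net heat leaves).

168000 J

V₁ = nRT₁/P₁ = 5.88×8.314×306/432 = 34.6 L.
Step 1 — Isobaric: P stays 432 kPa; V/T = const ⇒ T₂ = 2180 K, V₂ = 246 L.
W = PΔV = 432×(246−34.6) kPa·L = 91400 J.
ΔU = nCvΔT = 5.88×12.5×(2180−306) = 137000 J.
Q = ΔU + W = nCpΔT = 229000 J.
State after step 1: P = 432 kPa, V = 246 L, T = 2180 K.
Step 2 — Isochoric: V stays 246 L; P/T = const ⇒ T₂ = 1350 K, P₂ = 268 kPa.
W = 0 (no volume change).
ΔU = nCvΔT = 5.88×12.5×(1350−2180) = -60500 J.
Q = ΔU = -60500 J.
Net over both steps: W = 91400 J, Q = 168000 J, ΔU = 76600 J.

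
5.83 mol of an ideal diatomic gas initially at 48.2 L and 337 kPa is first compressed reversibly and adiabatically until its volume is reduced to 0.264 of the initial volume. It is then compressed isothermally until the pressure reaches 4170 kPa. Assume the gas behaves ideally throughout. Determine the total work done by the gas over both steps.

T₁ = P₁V₁/(nR) = 337×48.2/(5.83×8.314) = 335 K.
Step 1 — Adiabatic: TV^(γ−1) = const ⇒ T₂ = 335×(3.79)^0.400 = 571 K; PV^γ = const ⇒ P₂ = 2170 kPa.
ΔU = nCvΔT = 5.83×20.8×(571−335) = 28600 J.
Q = 0 for an adiabatic process, so W = −ΔU = -28600 J.
State after step 1: P = 2170 kPa, V = 12.7 L, T = 571 K.
Step 2 — Isothermal: T stays 571 K; PV = const ⇒ V₂ = 6.64 L, P₂ = 4170 kPa.
ΔU = 0 (ideal gas, T constant).
W = nRT ln(V₂/V₁) = 5.83×8.314×571×ln(0.521) = -18000 J.
Q = ΔU + W = -18000 J.
Net over both steps: W = -46600 J, Q = -18000 J, ΔU = 28600 J.

-46600 J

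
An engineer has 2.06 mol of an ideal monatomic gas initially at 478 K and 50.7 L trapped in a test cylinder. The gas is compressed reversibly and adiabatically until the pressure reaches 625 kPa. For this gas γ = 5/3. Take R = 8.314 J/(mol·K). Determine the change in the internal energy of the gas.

8820 J

P₁ = nRT₁/V₁ = 2.06×8.314×478/50.7 = 161 kPa.
Adiabatic: T₂/T₁ = (P₂/P₁)^((γ−1)/γ) ⇒ T₂ = 478×(3.87)^0.400 = 821 K; V₂ = 22.5 L.
For an ideal gas ΔU = nCvΔT with Cv = (3/2)R = 12.5 J/(mol·K).
ΔU = 2.06×12.5×(821−478) = 8820 J.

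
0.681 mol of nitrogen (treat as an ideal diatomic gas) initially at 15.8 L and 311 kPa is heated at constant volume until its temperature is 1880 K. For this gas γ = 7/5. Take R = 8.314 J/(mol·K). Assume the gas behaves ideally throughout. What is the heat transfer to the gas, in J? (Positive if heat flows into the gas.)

14300 J

T₁ = P₁V₁/(nR) = 311×15.8/(0.681×8.314) = 868 K.
Isochoric: V stays 15.8 L; P/T = const ⇒ T₂ = 1880 K, P₂ = 674 kPa.
W = 0 (no volume change).
ΔU = nCvΔT = 0.681×20.8×(1880−868) = 14300 J.
Q = ΔU = 14300 J.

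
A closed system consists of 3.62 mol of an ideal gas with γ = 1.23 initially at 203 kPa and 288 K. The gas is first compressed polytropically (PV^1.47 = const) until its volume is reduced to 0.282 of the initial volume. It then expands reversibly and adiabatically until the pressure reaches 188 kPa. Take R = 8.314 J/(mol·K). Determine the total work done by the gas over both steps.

V₁ = nRT₁/P₁ = 3.62×8.314×288/203 = 42.7 L.
Step 1 — Polytropic n=1.47: T₂ = T₁(V₁/V₂)^(n−1) = 288×(3.55)^0.47 = 522 K; P₂ = P₁(V₁/V₂)^n = 1310 kPa.
W = (P₁V₁−P₂V₂)/(n−1) = (203×42.7−1310×12.0)/0.47 = -15000 J.
ΔU = nCvΔT = 3.62×36.1×(522−288) = 30600 J.
Q = ΔU + W = 15600 J.
State after step 1: P = 1310 kPa, V = 12.0 L, T = 522 K.
Step 2 — Adiabatic: T₂/T₁ = (P₂/P₁)^((γ−1)/γ) ⇒ T₂ = 522×(0.144)^0.187 = 363 K; V₂ = 58.2 L.
ΔU = nCvΔT = 3.62×36.1×(363−522) = -20800 J.
Q = 0 for an adiabatic process, so W = −ΔU = 20800 J.
Net over both steps: W = 5770 J, Q = 15600 J, ΔU = 9870 J.

5770 J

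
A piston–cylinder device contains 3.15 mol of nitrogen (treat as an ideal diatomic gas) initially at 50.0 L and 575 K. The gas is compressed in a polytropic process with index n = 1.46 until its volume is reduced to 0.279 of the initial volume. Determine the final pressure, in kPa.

1940 kPa

P₁ = nRT₁/V₁ = 3.15×8.314×575/50.0 = 301 kPa.
Polytropic n=1.46: T₂ = T₁(V₁/V₂)^(n−1) = 575×(3.58)^0.46 = 1030 K; P₂ = P₁(V₁/V₂)^n = 1940 kPa.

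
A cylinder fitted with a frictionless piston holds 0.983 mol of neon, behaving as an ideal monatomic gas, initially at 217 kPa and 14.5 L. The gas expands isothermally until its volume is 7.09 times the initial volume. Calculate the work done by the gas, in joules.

T₁ = P₁V₁/(nR) = 217×14.5/(0.983×8.314) = 385 K.
Isothermal: T stays 385 K; PV = const ⇒ V₂ = 103 L, P₂ = 30.6 kPa.
W = nRT ln(V₂/V₁) = 0.983×8.314×385×ln(7.09) = 6160 J.

6160 J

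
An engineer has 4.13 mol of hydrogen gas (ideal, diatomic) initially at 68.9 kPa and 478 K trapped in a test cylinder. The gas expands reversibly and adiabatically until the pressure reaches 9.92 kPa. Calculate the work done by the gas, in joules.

17400 J

V₁ = nRT₁/P₁ = 4.13×8.314×478/68.9 = 238 L.
Adiabatic: T₂/T₁ = (P₂/P₁)^((γ−1)/γ) ⇒ T₂ = 478×(0.144)^0.286 = 275 K; V₂ = 951 L.
ΔU = nCvΔT = 4.13×20.8×(275−478) = -17400 J.
Q = 0 for an adiabatic process, so W = −ΔU = 17400 J.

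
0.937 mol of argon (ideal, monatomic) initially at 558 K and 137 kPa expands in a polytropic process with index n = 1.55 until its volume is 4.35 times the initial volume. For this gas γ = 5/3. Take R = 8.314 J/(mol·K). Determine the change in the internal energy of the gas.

-3620 J

V₁ = nRT₁/P₁ = 0.937×8.314×558/137 = 31.7 L.
Polytropic n=1.55: T₂ = T₁(V₁/V₂)^(n−1) = 558×(0.230)^0.55 = 249 K; P₂ = P₁(V₁/V₂)^n = 14.0 kPa.
For an ideal gas ΔU = nCvΔT with Cv = (3/2)R = 12.5 J/(mol·K).
ΔU = 0.937×12.5×(249−558) = -3620 J.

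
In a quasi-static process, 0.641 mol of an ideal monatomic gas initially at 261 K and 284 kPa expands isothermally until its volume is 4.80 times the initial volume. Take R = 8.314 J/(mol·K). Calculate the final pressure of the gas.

V₁ = nRT₁/P₁ = 0.641×8.314×261/284 = 4.90 L.
Isothermal: T stays 261 K; PV = const ⇒ V₂ = 23.5 L, P₂ = 59.2 kPa.

59.2 kPa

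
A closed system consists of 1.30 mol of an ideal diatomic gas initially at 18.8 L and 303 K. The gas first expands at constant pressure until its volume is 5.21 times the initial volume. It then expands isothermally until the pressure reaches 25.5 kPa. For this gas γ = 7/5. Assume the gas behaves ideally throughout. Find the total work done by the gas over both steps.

46600 J

P₁ = nRT₁/V₁ = 1.30×8.314×303/18.8 = 174 kPa.
Step 1 — Isobaric: P stays 174 kPa; V/T = const ⇒ T₂ = 1580 K, V₂ = 97.9 L.
W = PΔV = 174×(97.9−18.8) kPa·L = 13800 J.
ΔU = nCvΔT = 1.30×20.8×(1580−303) = 34500 J.
Q = ΔU + W = nCpΔT = 48300 J.
State after step 1: P = 174 kPa, V = 97.9 L, T = 1580 K.
Step 2 — Isothermal: T stays 1580 K; PV = const ⇒ V₂ = 669 L, P₂ = 25.5 kPa.
ΔU = 0 (ideal gas, T constant).
W = nRT ln(V₂/V₁) = 1.30×8.314×1580×ln(6.83) = 32800 J.
Q = ΔU + W = 32800 J.
Net over both steps: W = 46600 J, Q = 81000 J, ΔU = 34500 J.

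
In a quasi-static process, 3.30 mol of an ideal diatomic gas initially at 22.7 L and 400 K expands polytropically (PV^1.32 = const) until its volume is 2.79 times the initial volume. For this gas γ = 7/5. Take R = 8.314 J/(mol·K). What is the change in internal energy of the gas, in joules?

P₁ = nRT₁/V₁ = 3.30×8.314×400/22.7 = 483 kPa.
Polytropic n=1.32: T₂ = T₁(V₁/V₂)^(n−1) = 400×(0.358)^0.32 = 288 K; P₂ = P₁(V₁/V₂)^n = 125 kPa.
For an ideal gas ΔU = nCvΔT with Cv = (5/2)R = 20.8 J/(mol·K).
ΔU = 3.30×20.8×(288−400) = -7680 J.

-7680 J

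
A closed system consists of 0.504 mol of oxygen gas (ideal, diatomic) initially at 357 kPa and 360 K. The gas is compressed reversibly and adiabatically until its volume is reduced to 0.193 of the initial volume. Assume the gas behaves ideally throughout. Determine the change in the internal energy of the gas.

V₁ = nRT₁/P₁ = 0.504×8.314×360/357 = 4.23 L.
Adiabatic: TV^(γ−1) = const ⇒ T₂ = 360×(5.18)^0.400 = 695 K; PV^γ = const ⇒ P₂ = 3570 kPa.
For an ideal gas ΔU = nCvΔT with Cv = (5/2)R = 20.8 J/(mol·K).
ΔU = 0.504×20.8×(695−360) = 3510 J.

3510 J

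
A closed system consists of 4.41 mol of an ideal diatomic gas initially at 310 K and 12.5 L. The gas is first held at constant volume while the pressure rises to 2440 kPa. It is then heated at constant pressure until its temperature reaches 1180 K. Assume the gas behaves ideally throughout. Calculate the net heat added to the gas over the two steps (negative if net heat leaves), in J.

92500 J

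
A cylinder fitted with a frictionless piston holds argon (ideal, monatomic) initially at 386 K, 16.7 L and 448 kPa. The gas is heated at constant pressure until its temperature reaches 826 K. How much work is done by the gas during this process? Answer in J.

8530 J

n = P₁V₁/(RT₁) = 448×16.7/(8.314×386) = 2.33 mol.
Isobaric: P stays 448 kPa; V/T = const ⇒ T₂ = 826 K, V₂ = 35.7 L.
W = PΔV = 448×(35.7−16.7) kPa·L = 8530 J.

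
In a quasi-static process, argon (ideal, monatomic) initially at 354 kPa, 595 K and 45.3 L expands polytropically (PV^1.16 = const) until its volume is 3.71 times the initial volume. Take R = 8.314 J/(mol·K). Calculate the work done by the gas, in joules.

19000 J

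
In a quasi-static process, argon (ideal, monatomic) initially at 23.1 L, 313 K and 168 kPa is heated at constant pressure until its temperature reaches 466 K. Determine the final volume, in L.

34.4 L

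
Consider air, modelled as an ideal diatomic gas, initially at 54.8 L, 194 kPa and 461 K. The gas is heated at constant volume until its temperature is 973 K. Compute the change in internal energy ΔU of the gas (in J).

n = P₁V₁/(RT₁) = 194×54.8/(8.314×461) = 2.77 mol.
Isochoric: V stays 54.8 L; P/T = const ⇒ T₂ = 973 K, P₂ = 409 kPa.
For an ideal gas ΔU = nCvΔT with Cv = (5/2)R = 20.8 J/(mol·K).
ΔU = 2.77×20.8×(973−461) = 29500 J.

29500 J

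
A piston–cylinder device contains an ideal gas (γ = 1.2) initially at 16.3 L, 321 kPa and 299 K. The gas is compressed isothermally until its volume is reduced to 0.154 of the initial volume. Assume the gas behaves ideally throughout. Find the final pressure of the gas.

2080 kPa

Isothermal: T stays 299 K; PV = const ⇒ V₂ = 2.51 L, P₂ = 2080 kPa.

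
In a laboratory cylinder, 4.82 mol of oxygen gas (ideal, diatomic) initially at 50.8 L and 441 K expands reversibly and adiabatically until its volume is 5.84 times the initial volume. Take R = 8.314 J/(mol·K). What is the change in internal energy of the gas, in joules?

P₁ = nRT₁/V₁ = 4.82×8.314×441/50.8 = 348 kPa.
Adiabatic: TV^(γ−1) = const ⇒ T₂ = 441×(0.171)^0.400 = 218 K; PV^γ = const ⇒ P₂ = 29.4 kPa.
For an ideal gas ΔU = nCvΔT with Cv = (5/2)R = 20.8 J/(mol·K).
ΔU = 4.82×20.8×(218−441) = -22400 J.

-22400 J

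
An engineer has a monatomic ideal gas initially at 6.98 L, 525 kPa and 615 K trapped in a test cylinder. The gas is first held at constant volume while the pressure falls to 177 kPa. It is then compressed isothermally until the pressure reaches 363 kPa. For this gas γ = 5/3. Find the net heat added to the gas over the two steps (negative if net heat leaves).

n = P₁V₁/(RT₁) = 525×6.98/(8.314×615) = 0.717 mol.
Step 1 — Isochoric: V stays 6.98 L; P/T = const ⇒ T₂ = 207 K, P₂ = 177 kPa.
W = 0 (no volume change).
ΔU = nCvΔT = 0.717×12.5×(207−615) = -3640 J.
Q = ΔU = -3640 J.
State after step 1: P = 177 kPa, V = 6.98 L, T = 207 K.
Step 2 — Isothermal: T stays 207 K; PV = const ⇒ V₂ = 3.40 L, P₂ = 363 kPa.
ΔU = 0 (ideal gas, T constant).
W = nRT ln(V₂/V₁) = 0.717×8.314×207×ln(0.488) = -887 J.
Q = ΔU + W = -887 J.
Net over both steps: W = -887 J, Q = -4530 J, ΔU = -3640 J.

-4530 J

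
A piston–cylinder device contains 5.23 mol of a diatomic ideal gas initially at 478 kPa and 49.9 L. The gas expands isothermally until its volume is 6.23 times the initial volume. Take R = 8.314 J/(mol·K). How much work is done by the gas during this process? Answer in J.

T₁ = P₁V₁/(nR) = 478×49.9/(5.23×8.314) = 549 K.
Isothermal: T stays 549 K; PV = const ⇒ V₂ = 311 L, P₂ = 76.7 kPa.
W = nRT ln(V₂/V₁) = 5.23×8.314×549×ln(6.23) = 43600 J.

43600 J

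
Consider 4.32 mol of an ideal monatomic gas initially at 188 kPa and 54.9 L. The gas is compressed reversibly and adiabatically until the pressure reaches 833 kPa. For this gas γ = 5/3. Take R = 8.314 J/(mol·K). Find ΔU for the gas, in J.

12600 J

T₁ = P₁V₁/(nR) = 188×54.9/(4.32×8.314) = 287 K.
Adiabatic: T₂/T₁ = (P₂/P₁)^((γ−1)/γ) ⇒ T₂ = 287×(4.43)^0.400 = 521 K; V₂ = 22.5 L.
For an ideal gas ΔU = nCvΔT with Cv = (3/2)R = 12.5 J/(mol·K).
ΔU = 4.32×12.5×(521−287) = 12600 J.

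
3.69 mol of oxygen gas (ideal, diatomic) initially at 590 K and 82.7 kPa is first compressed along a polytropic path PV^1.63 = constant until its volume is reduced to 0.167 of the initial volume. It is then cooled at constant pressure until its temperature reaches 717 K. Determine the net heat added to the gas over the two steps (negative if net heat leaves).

V₁ = nRT₁/P₁ = 3.69×8.314×590/82.7 = 219 L.
Step 1 — Polytropic n=1.63: T₂ = T₁(V₁/V₂)^(n−1) = 590×(5.99)^0.63 = 1820 K; P₂ = P₁(V₁/V₂)^n = 1530 kPa.
W = (P₁V₁−P₂V₂)/(n−1) = (82.7×219−1530×36.6)/0.63 = -60000 J.
ΔU = nCvΔT = 3.69×20.8×(1820−590) = 94500 J.
Q = ΔU + W = 34500 J.
State after step 1: P = 1530 kPa, V = 36.6 L, T = 1820 K.
Step 2 — Isobaric: P stays 1530 kPa; V/T = const ⇒ T₂ = 717 K, V₂ = 14.4 L.
W = PΔV = 1530×(14.4−36.6) kPa·L = -33900 J.
ΔU = nCvΔT = 3.69×20.8×(717−1820) = -84700 J.
Q = ΔU + W = nCpΔT = -119000 J.
Net over both steps: W = -93900 J, Q = -84200 J, ΔU = 9740 J.

-84200 J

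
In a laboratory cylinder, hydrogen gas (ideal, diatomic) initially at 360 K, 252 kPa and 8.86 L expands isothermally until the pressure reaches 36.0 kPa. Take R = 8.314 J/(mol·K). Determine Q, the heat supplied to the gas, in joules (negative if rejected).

4340 J

n = P₁V₁/(RT₁) = 252×8.86/(8.314×360) = 0.746 mol.
Isothermal: T stays 360 K; PV = const ⇒ V₂ = 62.0 L, P₂ = 36.0 kPa.
ΔU = 0 (ideal gas, T constant).
W = nRT ln(V₂/V₁) = 0.746×8.314×360×ln(7.00) = 4340 J.
Q = ΔU + W = 4340 J.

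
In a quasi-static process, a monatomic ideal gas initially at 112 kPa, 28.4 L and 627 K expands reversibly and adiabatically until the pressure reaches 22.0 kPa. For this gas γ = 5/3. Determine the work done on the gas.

-2280 J

n = P₁V₁/(RT₁) = 112×28.4/(8.314×627) = 0.610 mol.
Adiabatic: T₂/T₁ = (P₂/P₁)^((γ−1)/γ) ⇒ T₂ = 627×(0.196)^0.400 = 327 K; V₂ = 75.4 L.
ΔU = nCvΔT = 0.610×12.5×(327−627) = -2280 J.
Q = 0 for an adiabatic process, so W = −ΔU = 2280 J.
Work done on the gas = −W_by = -2280 J.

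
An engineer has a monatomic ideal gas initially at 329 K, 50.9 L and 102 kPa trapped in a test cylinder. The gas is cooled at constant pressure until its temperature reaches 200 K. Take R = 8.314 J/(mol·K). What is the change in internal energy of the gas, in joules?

-3050 J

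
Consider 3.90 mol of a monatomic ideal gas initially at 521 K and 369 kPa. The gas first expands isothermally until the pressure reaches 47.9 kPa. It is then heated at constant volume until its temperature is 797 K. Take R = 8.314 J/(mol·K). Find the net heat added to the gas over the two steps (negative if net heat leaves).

V₁ = nRT₁/P₁ = 3.90×8.314×521/369 = 45.8 L.
Step 1 — Isothermal: T stays 521 K; PV = const ⇒ V₂ = 353 L, P₂ = 47.9 kPa.
ΔU = 0 (ideal gas, T constant).
W = nRT ln(V₂/V₁) = 3.90×8.314×521×ln(7.70) = 34500 J.
Q = ΔU + W = 34500 J.
State after step 1: P = 47.9 kPa, V = 353 L, T = 521 K.
Step 2 — Isochoric: V stays 353 L; P/T = const ⇒ T₂ = 797 K, P₂ = 73.3 kPa.
W = 0 (no volume change).
ΔU = nCvΔT = 3.90×12.5×(797−521) = 13400 J.
Q = ΔU = 13400 J.
Net over both steps: W = 34500 J, Q = 47900 J, ΔU = 13400 J.

47900 J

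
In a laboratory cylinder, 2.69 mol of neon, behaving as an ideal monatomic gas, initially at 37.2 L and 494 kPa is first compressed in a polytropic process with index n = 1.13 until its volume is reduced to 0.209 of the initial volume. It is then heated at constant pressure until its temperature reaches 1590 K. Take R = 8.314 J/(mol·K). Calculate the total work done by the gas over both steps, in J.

-18900 J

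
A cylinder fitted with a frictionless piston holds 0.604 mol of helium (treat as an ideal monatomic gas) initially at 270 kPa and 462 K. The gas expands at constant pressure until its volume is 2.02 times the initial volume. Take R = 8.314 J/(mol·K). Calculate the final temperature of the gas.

V₁ = nRT₁/P₁ = 0.604×8.314×462/270 = 8.59 L.
Isobaric: P stays 270 kPa; V/T = const ⇒ T₂ = 933 K, V₂ = 17.4 L.

933 K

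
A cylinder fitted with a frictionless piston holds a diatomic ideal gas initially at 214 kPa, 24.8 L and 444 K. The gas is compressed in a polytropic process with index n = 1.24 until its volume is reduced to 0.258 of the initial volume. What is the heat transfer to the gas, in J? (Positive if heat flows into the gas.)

n = P₁V₁/(RT₁) = 214×24.8/(8.314×444) = 1.44 mol.
Polytropic n=1.24: T₂ = T₁(V₁/V₂)^(n−1) = 444×(3.88)^0.24 = 615 K; P₂ = P₁(V₁/V₂)^n = 1150 kPa.
W = (P₁V₁−P₂V₂)/(n−1) = (214×24.8−1150×6.40)/0.24 = -8500 J.
ΔU = nCvΔT = 1.44×20.8×(615−444) = 5100 J.
Q = ΔU + W = -3400 J.

-3400 J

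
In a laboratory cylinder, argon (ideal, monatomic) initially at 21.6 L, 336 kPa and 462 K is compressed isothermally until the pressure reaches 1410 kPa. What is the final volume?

5.15 L

Isothermal: T stays 462 K; PV = const ⇒ V₂ = 5.15 L, P₂ = 1410 kPa.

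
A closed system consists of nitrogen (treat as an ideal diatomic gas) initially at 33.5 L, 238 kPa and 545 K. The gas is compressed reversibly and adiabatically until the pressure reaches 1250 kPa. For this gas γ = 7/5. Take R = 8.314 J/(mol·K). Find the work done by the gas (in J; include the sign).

n = P₁V₁/(RT₁) = 238×33.5/(8.314×545) = 1.76 mol.
Adiabatic: T₂/T₁ = (P₂/P₁)^((γ−1)/γ) ⇒ T₂ = 545×(5.25)^0.286 = 875 K; V₂ = 10.2 L.
ΔU = nCvΔT = 1.76×20.8×(875−545) = 12100 J.
Q = 0 for an adiabatic process, so W = −ΔU = -12100 J.

-12100 J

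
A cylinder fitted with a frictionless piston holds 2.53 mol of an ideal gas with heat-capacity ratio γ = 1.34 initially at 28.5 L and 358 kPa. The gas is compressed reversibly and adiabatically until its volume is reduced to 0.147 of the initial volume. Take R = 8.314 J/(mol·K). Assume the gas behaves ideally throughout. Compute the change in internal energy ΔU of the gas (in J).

T₁ = P₁V₁/(nR) = 358×28.5/(2.53×8.314) = 485 K.
Adiabatic: TV^(γ−1) = const ⇒ T₂ = 485×(6.80)^0.340 = 931 K; PV^γ = const ⇒ P₂ = 4670 kPa.
For an ideal gas ΔU = nCvΔT with Cv = R/(γ−1) = 24.5 J/(mol·K).
ΔU = 2.53×24.5×(931−485) = 27600 J.

27600 J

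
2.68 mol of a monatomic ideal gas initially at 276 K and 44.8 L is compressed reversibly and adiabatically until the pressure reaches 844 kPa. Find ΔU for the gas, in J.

P₁ = nRT₁/V₁ = 2.68×8.314×276/44.8 = 137 kPa.
Adiabatic: T₂/T₁ = (P₂/P₁)^((γ−1)/γ) ⇒ T₂ = 276×(6.15)^0.400 = 571 K; V₂ = 15.1 L.
For an ideal gas ΔU = nCvΔT with Cv = (3/2)R = 12.5 J/(mol·K).
ΔU = 2.68×12.5×(571−276) = 9850 J.

9850 J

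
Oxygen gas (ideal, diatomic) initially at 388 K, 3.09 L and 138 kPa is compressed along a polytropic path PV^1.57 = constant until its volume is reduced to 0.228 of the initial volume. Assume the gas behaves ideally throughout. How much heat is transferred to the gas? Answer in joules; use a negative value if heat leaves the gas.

421 J

n = P₁V₁/(RT₁) = 138×3.09/(8.314×388) = 0.132 mol.
Polytropic n=1.57: T₂ = T₁(V₁/V₂)^(n−1) = 388×(4.39)^0.57 = 901 K; P₂ = P₁(V₁/V₂)^n = 1410 kPa.
W = (P₁V₁−P₂V₂)/(n−1) = (138×3.09−1410×0.705)/0.57 = -989 J.
ΔU = nCvΔT = 0.132×20.8×(901−388) = 1410 J.
Q = ΔU + W = 421 J.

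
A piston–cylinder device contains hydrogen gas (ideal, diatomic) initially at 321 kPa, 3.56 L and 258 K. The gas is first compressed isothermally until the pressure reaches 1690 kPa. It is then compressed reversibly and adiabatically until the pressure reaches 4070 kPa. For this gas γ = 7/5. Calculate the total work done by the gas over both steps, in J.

-2710 J

n = P₁V₁/(RT₁) = 321×3.56/(8.314×258) = 0.533 mol.
Step 1 — Isothermal: T stays 258 K; PV = const ⇒ V₂ = 0.676 L, P₂ = 1690 kPa.
ΔU = 0 (ideal gas, T constant).
W = nRT ln(V₂/V₁) = 0.533×8.314×258×ln(0.190) = -1900 J.
Q = ΔU + W = -1900 J.
State after step 1: P = 1690 kPa, V = 0.676 L, T = 258 K.
Step 2 — Adiabatic: T₂/T₁ = (P₂/P₁)^((γ−1)/γ) ⇒ T₂ = 258×(2.41)^0.286 = 332 K; V₂ = 0.361 L.
ΔU = nCvΔT = 0.533×20.8×(332−258) = 816 J.
Q = 0 for an adiabatic process, so W = −ΔU = -816 J.
Net over both steps: W = -2710 J, Q = -1900 J, ΔU = 816 J.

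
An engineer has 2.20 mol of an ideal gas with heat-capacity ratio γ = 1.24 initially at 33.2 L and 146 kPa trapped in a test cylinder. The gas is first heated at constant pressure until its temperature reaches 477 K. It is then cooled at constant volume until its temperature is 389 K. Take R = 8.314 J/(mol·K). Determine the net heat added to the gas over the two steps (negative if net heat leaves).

13300 J

T₁ = P₁V₁/(nR) = 146×33.2/(2.20×8.314) = 265 K.
Step 1 — Isobaric: P stays 146 kPa; V/T = const ⇒ T₂ = 477 K, V₂ = 59.8 L.
W = PΔV = 146×(59.8−33.2) kPa·L = 3880 J.
ΔU = nCvΔT = 2.20×34.6×(477−265) = 16200 J.
Q = ΔU + W = nCpΔT = 20000 J.
State after step 1: P = 146 kPa, V = 59.8 L, T = 477 K.
Step 2 — Isochoric: V stays 59.8 L; P/T = const ⇒ T₂ = 389 K, P₂ = 119 kPa.
W = 0 (no volume change).
ΔU = nCvΔT = 2.20×34.6×(389−477) = -6710 J.
Q = ΔU = -6710 J.
Net over both steps: W = 3880 J, Q = 13300 J, ΔU = 9450 J.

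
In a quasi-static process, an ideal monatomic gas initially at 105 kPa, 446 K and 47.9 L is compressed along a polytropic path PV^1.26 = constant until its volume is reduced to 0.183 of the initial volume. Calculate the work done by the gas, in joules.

-10700 J

n = P₁V₁/(RT₁) = 105×47.9/(8.314×446) = 1.36 mol.
Polytropic n=1.26: T₂ = T₁(V₁/V₂)^(n−1) = 446×(5.46)^0.26 = 694 K; P₂ = P₁(V₁/V₂)^n = 892 kPa.
W = (P₁V₁−P₂V₂)/(n−1) = (105×47.9−892×8.77)/0.26 = -10700 J.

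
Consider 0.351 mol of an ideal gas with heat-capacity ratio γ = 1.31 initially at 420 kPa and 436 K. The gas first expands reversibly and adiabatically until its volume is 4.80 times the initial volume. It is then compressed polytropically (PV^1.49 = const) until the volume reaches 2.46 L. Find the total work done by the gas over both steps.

-636 J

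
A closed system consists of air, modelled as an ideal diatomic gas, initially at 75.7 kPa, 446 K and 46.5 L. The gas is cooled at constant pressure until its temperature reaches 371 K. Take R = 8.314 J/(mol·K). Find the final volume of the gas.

38.7 L

Isobaric: P stays 75.7 kPa; V/T = const ⇒ T₂ = 371 K, V₂ = 38.7 L.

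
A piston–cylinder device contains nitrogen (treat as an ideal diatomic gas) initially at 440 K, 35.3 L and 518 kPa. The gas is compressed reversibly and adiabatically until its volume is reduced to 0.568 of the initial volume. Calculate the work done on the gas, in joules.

n = P₁V₁/(RT₁) = 518×35.3/(8.314×440) = 5.00 mol.
Adiabatic: TV^(γ−1) = const ⇒ T₂ = 440×(1.76)^0.400 = 552 K; PV^γ = const ⇒ P₂ = 1140 kPa.
ΔU = nCvΔT = 5.00×20.8×(552−440) = 11600 J.
Q = 0 for an adiabatic process, so W = −ΔU = -11600 J.
Work done on the gas = −W_by = 11600 J.

11600 J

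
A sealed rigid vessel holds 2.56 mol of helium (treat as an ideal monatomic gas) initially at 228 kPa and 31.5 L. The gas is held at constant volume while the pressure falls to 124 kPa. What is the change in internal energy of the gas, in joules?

T₁ = P₁V₁/(nR) = 228×31.5/(2.56×8.314) = 337 K.
Isochoric: V stays 31.5 L; P/T = const ⇒ T₂ = 184 K, P₂ = 124 kPa.
For an ideal gas ΔU = nCvΔT with Cv = (3/2)R = 12.5 J/(mol·K).
ΔU = 2.56×12.5×(184−337) = -4910 J.

-4910 J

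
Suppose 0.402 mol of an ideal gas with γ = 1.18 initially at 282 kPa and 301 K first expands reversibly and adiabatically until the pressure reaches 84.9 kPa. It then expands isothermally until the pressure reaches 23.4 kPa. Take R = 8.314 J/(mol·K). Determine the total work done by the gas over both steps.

V₁ = nRT₁/P₁ = 0.402×8.314×301/282 = 3.57 L.
Step 1 — Adiabatic: T₂/T₁ = (P₂/P₁)^((γ−1)/γ) ⇒ T₂ = 301×(0.301)^0.153 = 251 K; V₂ = 9.87 L.
ΔU = nCvΔT = 0.402×46.2×(251−301) = -935 J.
Q = 0 for an adiabatic process, so W = −ΔU = 935 J.
State after step 1: P = 84.9 kPa, V = 9.87 L, T = 251 K.
Step 2 — Isothermal: T stays 251 K; PV = const ⇒ V₂ = 35.8 L, P₂ = 23.4 kPa.
ΔU = 0 (ideal gas, T constant).
W = nRT ln(V₂/V₁) = 0.402×8.314×251×ln(3.63) = 1080 J.
Q = ΔU + W = 1080 J.
Net over both steps: W = 2010 J, Q = 1080 J, ΔU = -935 J.

2010 J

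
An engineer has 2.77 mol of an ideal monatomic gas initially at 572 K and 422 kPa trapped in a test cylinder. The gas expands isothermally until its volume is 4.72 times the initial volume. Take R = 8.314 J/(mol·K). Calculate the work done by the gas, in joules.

20400 J

V₁ = nRT₁/P₁ = 2.77×8.314×572/422 = 31.2 L.
Isothermal: T stays 572 K; PV = const ⇒ V₂ = 147 L, P₂ = 89.4 kPa.
W = nRT ln(V₂/V₁) = 2.77×8.314×572×ln(4.72) = 20400 J.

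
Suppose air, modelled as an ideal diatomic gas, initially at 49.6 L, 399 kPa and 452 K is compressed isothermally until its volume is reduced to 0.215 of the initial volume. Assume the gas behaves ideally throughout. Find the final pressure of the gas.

Isothermal: T stays 452 K; PV = const ⇒ V₂ = 10.7 L, P₂ = 1860 kPa.

1860 kPa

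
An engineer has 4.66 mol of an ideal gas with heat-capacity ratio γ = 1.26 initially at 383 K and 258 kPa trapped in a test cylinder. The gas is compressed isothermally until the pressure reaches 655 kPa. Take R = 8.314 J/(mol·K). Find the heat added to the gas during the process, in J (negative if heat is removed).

-13800 J

V₁ = nRT₁/P₁ = 4.66×8.314×383/258 = 57.5 L.
Isothermal: T stays 383 K; PV = const ⇒ V₂ = 22.7 L, P₂ = 655 kPa.
ΔU = 0 (ideal gas, T constant).
W = nRT ln(V₂/V₁) = 4.66×8.314×383×ln(0.394) = -13800 J.
Q = ΔU + W = -13800 J.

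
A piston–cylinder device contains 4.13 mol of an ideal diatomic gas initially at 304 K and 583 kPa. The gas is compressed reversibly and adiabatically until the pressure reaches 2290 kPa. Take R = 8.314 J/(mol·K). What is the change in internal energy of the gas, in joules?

12500 J

V₁ = nRT₁/P₁ = 4.13×8.314×304/583 = 17.9 L.
Adiabatic: T₂/T₁ = (P₂/P₁)^((γ−1)/γ) ⇒ T₂ = 304×(3.93)^0.286 = 449 K; V₂ = 6.74 L.
For an ideal gas ΔU = nCvΔT with Cv = (5/2)R = 20.8 J/(mol·K).
ΔU = 4.13×20.8×(449−304) = 12500 J.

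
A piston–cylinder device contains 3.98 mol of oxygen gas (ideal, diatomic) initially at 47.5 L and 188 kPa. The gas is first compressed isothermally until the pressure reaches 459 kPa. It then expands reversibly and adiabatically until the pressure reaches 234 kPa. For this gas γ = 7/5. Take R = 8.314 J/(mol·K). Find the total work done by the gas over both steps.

-4060 J

T₁ = P₁V₁/(nR) = 188×47.5/(3.98×8.314) = 270 K.
Step 1 — Isothermal: T stays 270 K; PV = const ⇒ V₂ = 19.5 L, P₂ = 459 kPa.
ΔU = 0 (ideal gas, T constant).
W = nRT ln(V₂/V₁) = 3.98×8.314×270×ln(0.410) = -7970 J.
Q = ΔU + W = -7970 J.
State after step 1: P = 459 kPa, V = 19.5 L, T = 270 K.
Step 2 — Adiabatic: T₂/T₁ = (P₂/P₁)^((γ−1)/γ) ⇒ T₂ = 270×(0.510)^0.286 = 223 K; V₂ = 31.5 L.
ΔU = nCvΔT = 3.98×20.8×(223−270) = -3910 J.
Q = 0 for an adiabatic process, so W = −ΔU = 3910 J.
Net over both steps: W = -4060 J, Q = -7970 J, ΔU = -3910 J.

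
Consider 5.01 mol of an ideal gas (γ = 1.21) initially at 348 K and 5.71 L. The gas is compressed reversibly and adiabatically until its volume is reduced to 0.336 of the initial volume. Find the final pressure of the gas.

9500 kPa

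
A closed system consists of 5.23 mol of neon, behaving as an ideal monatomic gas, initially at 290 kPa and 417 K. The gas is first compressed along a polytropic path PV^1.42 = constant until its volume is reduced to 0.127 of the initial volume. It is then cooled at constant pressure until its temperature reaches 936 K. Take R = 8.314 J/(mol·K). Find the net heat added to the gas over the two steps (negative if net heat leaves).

-28100 J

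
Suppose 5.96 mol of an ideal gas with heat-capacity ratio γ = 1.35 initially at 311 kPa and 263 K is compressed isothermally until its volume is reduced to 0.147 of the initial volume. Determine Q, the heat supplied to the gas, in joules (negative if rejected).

-25000 J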